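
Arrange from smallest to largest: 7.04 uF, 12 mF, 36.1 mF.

7.04 uF = 0.00000704 F
12 mF = 0.012 F
36.1 mF = 0.0361 F

7.04 uF < 12 mF < 36.1 mF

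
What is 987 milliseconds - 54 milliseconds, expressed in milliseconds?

In milliseconds:
  987 milliseconds → 987
  54 milliseconds → 54
Difference: 987 - 54 = 933

933 milliseconds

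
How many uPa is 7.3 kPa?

kilo = 10³, micro = 10⁻⁶; factor is 10⁹.
7.3 × 10⁹ = 7300000000

7300000000 uPa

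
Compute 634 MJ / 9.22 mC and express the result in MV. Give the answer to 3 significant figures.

68800 MV

(634 × 10^6) / (9.22 × 10^-3) = 68.764 × 10^9 V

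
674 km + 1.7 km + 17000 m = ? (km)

692.7 km

In km:
  674 km → 674
  1.7 km → 1.7
  17000 m = 17000 × 10⁻³ km = 17
Sum: 674 + 1.7 + 17 = 692.7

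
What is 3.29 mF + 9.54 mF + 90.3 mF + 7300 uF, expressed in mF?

In mF:
  3.29 mF → 3.29
  9.54 mF → 9.54
  90.3 mF → 90.3
  7300 uF = 7300 × 10^-3 mF = 7.3
Sum: 3.29 + 9.54 + 90.3 + 7.3 = 110.43

110.43 mF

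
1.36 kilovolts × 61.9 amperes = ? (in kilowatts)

1.36 × 10³ × 61.9 = 84.184 × 10³ W

84.184 kilowatts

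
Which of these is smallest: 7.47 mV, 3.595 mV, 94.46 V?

7.47 mV = 0.00747 V
3.595 mV = 0.003595 V
94.46 V = 94.46 V

3.595 mV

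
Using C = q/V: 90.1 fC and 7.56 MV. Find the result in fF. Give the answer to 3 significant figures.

(90.1 × 10^-15) / (7.56 × 10^6) = 11.918 × 10^-21 F

0.0000119 fF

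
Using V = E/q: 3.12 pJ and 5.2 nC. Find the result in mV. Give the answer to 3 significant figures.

(3.12 × 10⁻¹²) / (5.2 × 10⁻⁹) = 0.6 × 10⁻³ V

0.600 mV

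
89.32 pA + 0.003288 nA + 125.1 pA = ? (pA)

In pA:
  89.32 pA → 89.32
  0.003288 nA = 0.003288e3 pA = 3.288
  125.1 pA → 125.1
Sum: 89.32 + 3.288 + 125.1 = 217.708

217.708 pA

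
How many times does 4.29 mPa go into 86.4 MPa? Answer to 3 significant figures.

(86.4e6) / (4.29e-3) = 20.14e9

20100000000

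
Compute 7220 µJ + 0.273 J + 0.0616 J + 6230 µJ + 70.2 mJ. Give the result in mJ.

In mJ:
  7220 µJ = 7220 × 10^-3 mJ = 7.22
  0.273 J = 0.273 × 10^3 mJ = 273
  0.0616 J = 0.0616 × 10^3 mJ = 61.6
  6230 µJ = 6230 × 10^-3 mJ = 6.23
  70.2 mJ → 70.2
Sum: 7.22 + 273 + 61.6 + 6.23 + 70.2 = 418.25

418.25 mJ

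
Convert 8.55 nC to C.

nano = 10^-9, (no prefix) = 10^0; factor is 10^-9.
8.55 × 10^-9 = 0.00000000855

0.00000000855 C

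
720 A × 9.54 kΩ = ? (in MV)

720 × 9.54 × 10^3 = 6868.8 × 10^3 V

6.8688 MV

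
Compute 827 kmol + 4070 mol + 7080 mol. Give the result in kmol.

838.15 kmol

In kmol:
  827 kmol → 827
  4070 mol = 4070 × 10⁻³ kmol = 4.07
  7080 mol = 7080 × 10⁻³ kmol = 7.08
Sum: 827 + 4.07 + 7.08 = 838.15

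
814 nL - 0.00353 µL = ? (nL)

In nL:
  814 nL → 814
  0.00353 µL = 0.00353 × 10^3 nL = 3.53
Difference: 814 - 3.53 = 810.47

810.47 nL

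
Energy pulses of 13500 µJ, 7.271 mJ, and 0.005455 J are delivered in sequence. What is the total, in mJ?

26.226 mJ

In mJ:
  13500 µJ = 13500e-3 mJ = 13.5
  7.271 mJ → 7.271
  0.005455 J = 0.005455e3 mJ = 5.455
Sum: 13.5 + 7.271 + 5.455 = 26.226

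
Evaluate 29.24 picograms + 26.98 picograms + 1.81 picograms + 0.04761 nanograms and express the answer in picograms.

In picograms:
  29.24 picograms → 29.24
  26.98 picograms → 26.98
  1.81 picograms → 1.81
  0.04761 nanograms = 0.04761 × 10^3 picograms = 47.61
Sum: 29.24 + 26.98 + 1.81 + 47.61 = 105.64

105.64 picograms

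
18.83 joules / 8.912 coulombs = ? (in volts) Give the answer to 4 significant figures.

2.113 volts

(18.83) / (8.912) = 2.11288 V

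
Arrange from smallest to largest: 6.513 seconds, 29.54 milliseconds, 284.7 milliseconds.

29.54 milliseconds < 284.7 milliseconds < 6.513 seconds

6.513 seconds = 6.513 seconds
29.54 milliseconds = 0.02954 seconds
284.7 milliseconds = 0.2847 seconds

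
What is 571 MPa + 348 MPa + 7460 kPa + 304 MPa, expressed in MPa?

1230.46 MPa

In MPa:
  571 MPa → 571
  348 MPa → 348
  7460 kPa = 7460 × 10^-3 MPa = 7.46
  304 MPa → 304
Sum: 571 + 348 + 7.46 + 304 = 1230.46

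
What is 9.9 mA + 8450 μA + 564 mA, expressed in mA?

In mA:
  9.9 mA → 9.9
  8450 μA = 8450 × 10⁻³ mA = 8.45
  564 mA → 564
Sum: 9.9 + 8.45 + 564 = 582.35

582.35 mA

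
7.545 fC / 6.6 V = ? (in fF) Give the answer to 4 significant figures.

(7.545 × 10⁻¹⁵) / (6.6) = 1.14318 × 10⁻¹⁵ F

1.143 fF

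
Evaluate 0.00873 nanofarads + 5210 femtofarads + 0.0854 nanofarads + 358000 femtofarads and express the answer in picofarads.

In picofarads:
  0.00873 nanofarads = 0.00873 × 10^3 picofarads = 8.73
  5210 femtofarads = 5210 × 10^-3 picofarads = 5.21
  0.0854 nanofarads = 0.0854 × 10^3 picofarads = 85.4
  358000 femtofarads = 358000 × 10^-3 picofarads = 358
Sum: 8.73 + 5.21 + 85.4 + 358 = 457.34

457.34 picofarads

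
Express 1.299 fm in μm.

0.000000001299 μm

femto = 10⁻¹⁵, micro = 10⁻⁶; factor is 10⁻⁹.
1.299 × 10⁻⁹ = 0.000000001299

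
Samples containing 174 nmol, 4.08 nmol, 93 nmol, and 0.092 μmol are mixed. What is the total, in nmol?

In nmol:
  174 nmol → 174
  4.08 nmol → 4.08
  93 nmol → 93
  0.092 μmol = 0.092e3 nmol = 92
Sum: 174 + 4.08 + 93 + 92 = 363.08

363.08 nmol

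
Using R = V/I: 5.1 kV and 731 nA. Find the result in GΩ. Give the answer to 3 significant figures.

6.98 GΩ

(5.1e3) / (731e-9) = 0.0069767e12 Ω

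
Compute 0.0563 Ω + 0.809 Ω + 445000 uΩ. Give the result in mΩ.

In mΩ:
  0.0563 Ω = 0.0563e3 mΩ = 56.3
  0.809 Ω = 0.809e3 mΩ = 809
  445000 uΩ = 445000e-3 mΩ = 445
Sum: 56.3 + 809 + 445 = 1310.3

1310.3 mΩ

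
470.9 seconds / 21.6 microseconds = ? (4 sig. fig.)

(470.9) / (21.6e-6) = 21.801e6

21800000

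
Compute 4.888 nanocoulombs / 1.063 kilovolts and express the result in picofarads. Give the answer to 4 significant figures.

(4.888e-9) / (1.063e3) = 4.59831e-12 F

4.598 picofarads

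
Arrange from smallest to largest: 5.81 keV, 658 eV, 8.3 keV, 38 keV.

658 eV < 5.81 keV < 8.3 keV < 38 keV

5.81 keV = 5810 eV
658 eV = 658 eV
8.3 keV = 8300 eV
38 keV = 38000 eV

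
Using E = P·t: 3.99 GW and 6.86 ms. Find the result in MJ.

27.3714 MJ

3.99e9 × 6.86e-3 = 27.3714e6 J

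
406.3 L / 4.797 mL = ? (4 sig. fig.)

84700

(406.3) / (4.797e-3) = 84.699e3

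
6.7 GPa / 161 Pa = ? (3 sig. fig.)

(6.7 × 10^9) / (161) = 0.04161 × 10^9

41600000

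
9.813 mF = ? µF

9813 µF

milli = 10⁻³, micro = 10⁻⁶; factor is 10³.
9.813 × 10³ = 9813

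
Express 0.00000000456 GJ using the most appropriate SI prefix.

= 4.56 J; mantissa already in [1, 1000).

4.56 J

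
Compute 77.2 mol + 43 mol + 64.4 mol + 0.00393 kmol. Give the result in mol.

188.53 mol

In mol:
  77.2 mol → 77.2
  43 mol → 43
  64.4 mol → 64.4
  0.00393 kmol = 0.00393e3 mol = 3.93
Sum: 77.2 + 43 + 64.4 + 3.93 = 188.53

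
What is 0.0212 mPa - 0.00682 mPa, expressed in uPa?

In uPa:
  0.0212 mPa = 0.0212 × 10³ uPa = 21.2
  0.00682 mPa = 0.00682 × 10³ uPa = 6.82
Difference: 21.2 - 6.82 = 14.38

14.38 uPa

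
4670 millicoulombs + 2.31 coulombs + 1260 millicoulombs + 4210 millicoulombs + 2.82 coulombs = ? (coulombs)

In coulombs:
  4670 millicoulombs = 4670 × 10⁻³ coulombs = 4.67
  2.31 coulombs → 2.31
  1260 millicoulombs = 1260 × 10⁻³ coulombs = 1.26
  4210 millicoulombs = 4210 × 10⁻³ coulombs = 4.21
  2.82 coulombs → 2.82
Sum: 4.67 + 2.31 + 1.26 + 4.21 + 2.82 = 15.27

15.27 coulombs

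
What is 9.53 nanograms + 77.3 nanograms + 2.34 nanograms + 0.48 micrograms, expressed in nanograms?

569.17 nanograms

In nanograms:
  9.53 nanograms → 9.53
  77.3 nanograms → 77.3
  2.34 nanograms → 2.34
  0.48 micrograms = 0.48e3 nanograms = 480
Sum: 9.53 + 77.3 + 2.34 + 480 = 569.17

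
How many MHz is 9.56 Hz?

0.00000956 MHz

(no prefix) = 1e0, mega = 1e6; factor is 1e-6.
9.56 × 1e-6 = 0.00000956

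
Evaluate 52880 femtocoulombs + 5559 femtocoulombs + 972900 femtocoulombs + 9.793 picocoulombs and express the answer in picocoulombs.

In picocoulombs:
  52880 femtocoulombs = 52880 × 10^-3 picocoulombs = 52.88
  5559 femtocoulombs = 5559 × 10^-3 picocoulombs = 5.559
  972900 femtocoulombs = 972900 × 10^-3 picocoulombs = 972.9
  9.793 picocoulombs → 9.793
Sum: 52.88 + 5.559 + 972.9 + 9.793 = 1041.132

1041.132 picocoulombs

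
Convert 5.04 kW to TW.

kilo = 10³, tera = 10¹²; factor is 10⁻⁹.
5.04 × 10⁻⁹ = 0.00000000504

0.00000000504 TW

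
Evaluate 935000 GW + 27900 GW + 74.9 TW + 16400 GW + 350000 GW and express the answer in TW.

1404.2 TW

In TW:
  935000 GW = 935000e-3 TW = 935
  27900 GW = 27900e-3 TW = 27.9
  74.9 TW → 74.9
  16400 GW = 16400e-3 TW = 16.4
  350000 GW = 350000e-3 TW = 350
Sum: 935 + 27.9 + 74.9 + 16.4 + 350 = 1404.2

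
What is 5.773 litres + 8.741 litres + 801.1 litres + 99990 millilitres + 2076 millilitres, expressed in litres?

In litres:
  5.773 litres → 5.773
  8.741 litres → 8.741
  801.1 litres → 801.1
  99990 millilitres = 99990 × 10^-3 litres = 99.99
  2076 millilitres = 2076 × 10^-3 litres = 2.076
Sum: 5.773 + 8.741 + 801.1 + 99.99 + 2.076 = 917.68

917.68 litres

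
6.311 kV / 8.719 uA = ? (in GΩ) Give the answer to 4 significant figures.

(6.311 × 10^3) / (8.719 × 10^-6) = 0.723822 × 10^9 Ω

0.7238 GΩ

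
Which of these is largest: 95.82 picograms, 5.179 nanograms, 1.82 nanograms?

5.179 nanograms

95.82 picograms = 0.00000000009582 grams
5.179 nanograms = 0.000000005179 grams
1.82 nanograms = 0.00000000182 grams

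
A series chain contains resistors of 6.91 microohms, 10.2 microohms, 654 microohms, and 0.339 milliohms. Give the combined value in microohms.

1010.11 microohms

In microohms:
  6.91 microohms → 6.91
  10.2 microohms → 10.2
  654 microohms → 654
  0.339 milliohms = 0.339 × 10³ microohms = 339
Sum: 6.91 + 10.2 + 654 + 339 = 1010.11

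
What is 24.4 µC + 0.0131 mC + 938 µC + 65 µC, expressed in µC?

In µC:
  24.4 µC → 24.4
  0.0131 mC = 0.0131 × 10³ µC = 13.1
  938 µC → 938
  65 µC → 65
Sum: 24.4 + 13.1 + 938 + 65 = 1040.5

1040.5 µC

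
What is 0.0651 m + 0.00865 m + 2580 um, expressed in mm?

In mm:
  0.0651 m = 0.0651e3 mm = 65.1
  0.00865 m = 0.00865e3 mm = 8.65
  2580 um = 2580e-3 mm = 2.58
Sum: 65.1 + 8.65 + 2.58 = 76.33

76.33 mm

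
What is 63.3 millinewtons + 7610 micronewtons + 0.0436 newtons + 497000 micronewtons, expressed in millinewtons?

In millinewtons:
  63.3 millinewtons → 63.3
  7610 micronewtons = 7610 × 10^-3 millinewtons = 7.61
  0.0436 newtons = 0.0436 × 10^3 millinewtons = 43.6
  497000 micronewtons = 497000 × 10^-3 millinewtons = 497
Sum: 63.3 + 7.61 + 43.6 + 497 = 611.51

611.51 millinewtons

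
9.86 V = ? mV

9860 mV

(no prefix) = 10^0, milli = 10^-3; factor is 10^3.
9.86 × 10^3 = 9860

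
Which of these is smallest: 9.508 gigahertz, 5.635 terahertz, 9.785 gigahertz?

9.508 gigahertz = 9508000000 hertz
5.635 terahertz = 5635000000000 hertz
9.785 gigahertz = 9785000000 hertz

9.508 gigahertz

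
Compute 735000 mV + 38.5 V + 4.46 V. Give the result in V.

777.96 V

In V:
  735000 mV = 735000e-3 V = 735
  38.5 V → 38.5
  4.46 V → 4.46
Sum: 735 + 38.5 + 4.46 = 777.96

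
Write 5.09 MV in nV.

mega = 10^6, nano = 10^-9; factor is 10^15.
5.09 × 10^15 = 5090000000000000

5090000000000000 nV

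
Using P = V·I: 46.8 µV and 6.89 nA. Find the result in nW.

46.8 × 10⁻⁶ × 6.89 × 10⁻⁹ = 322.452 × 10⁻¹⁵ W

0.000322452 nW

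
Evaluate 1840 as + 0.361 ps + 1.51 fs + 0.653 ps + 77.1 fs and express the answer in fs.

1094.45 fs

In fs:
  1840 as = 1840e-3 fs = 1.84
  0.361 ps = 0.361e3 fs = 361
  1.51 fs → 1.51
  0.653 ps = 0.653e3 fs = 653
  77.1 fs → 77.1
Sum: 1.84 + 361 + 1.51 + 653 + 77.1 = 1094.45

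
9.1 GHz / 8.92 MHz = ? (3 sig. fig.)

(9.1 × 10⁹) / (8.92 × 10⁶) = 1.02 × 10³

1020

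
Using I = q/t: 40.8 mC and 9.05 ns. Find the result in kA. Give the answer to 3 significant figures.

4510 kA

(40.8 × 10⁻³) / (9.05 × 10⁻⁹) = 4.5083 × 10⁶ A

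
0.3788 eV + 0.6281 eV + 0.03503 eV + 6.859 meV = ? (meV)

In meV:
  0.3788 eV = 0.3788e3 meV = 378.8
  0.6281 eV = 0.6281e3 meV = 628.1
  0.03503 eV = 0.03503e3 meV = 35.03
  6.859 meV → 6.859
Sum: 378.8 + 628.1 + 35.03 + 6.859 = 1048.789

1048.789 meV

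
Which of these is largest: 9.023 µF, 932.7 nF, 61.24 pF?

9.023 µF

9.023 µF = 0.000009023 F
932.7 nF = 0.0000009327 F
61.24 pF = 0.00000000006124 F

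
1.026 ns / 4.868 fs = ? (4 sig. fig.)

210800

(1.026e-9) / (4.868e-15) = 0.21076e6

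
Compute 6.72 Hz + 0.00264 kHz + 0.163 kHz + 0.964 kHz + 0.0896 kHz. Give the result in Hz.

1225.96 Hz

In Hz:
  6.72 Hz → 6.72
  0.00264 kHz = 0.00264 × 10³ Hz = 2.64
  0.163 kHz = 0.163 × 10³ Hz = 163
  0.964 kHz = 0.964 × 10³ Hz = 964
  0.0896 kHz = 0.0896 × 10³ Hz = 89.6
Sum: 6.72 + 2.64 + 163 + 964 + 89.6 = 1225.96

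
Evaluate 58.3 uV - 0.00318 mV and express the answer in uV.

In uV:
  58.3 uV → 58.3
  0.00318 mV = 0.00318e3 uV = 3.18
Difference: 58.3 - 3.18 = 55.12

55.12 uV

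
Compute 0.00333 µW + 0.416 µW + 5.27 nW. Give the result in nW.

In nW:
  0.00333 µW = 0.00333e3 nW = 3.33
  0.416 µW = 0.416e3 nW = 416
  5.27 nW → 5.27
Sum: 3.33 + 416 + 5.27 = 424.6

424.6 nW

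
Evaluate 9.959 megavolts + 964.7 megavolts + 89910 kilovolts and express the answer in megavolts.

In megavolts:
  9.959 megavolts → 9.959
  964.7 megavolts → 964.7
  89910 kilovolts = 89910 × 10⁻³ megavolts = 89.91
Sum: 9.959 + 964.7 + 89.91 = 1064.569

1064.569 megavolts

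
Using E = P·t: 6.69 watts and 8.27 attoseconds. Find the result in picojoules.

6.69 × 8.27 × 10⁻¹⁸ = 55.3263 × 10⁻¹⁸ J

0.0000553263 picojoules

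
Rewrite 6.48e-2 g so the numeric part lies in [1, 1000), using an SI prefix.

= 64.8e-3 g; 1e-3 is milli.

64.8 mg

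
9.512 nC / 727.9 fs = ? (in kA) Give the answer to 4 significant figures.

13.07 kA

(9.512 × 10^-9) / (727.9 × 10^-15) = 0.0130677 × 10^6 A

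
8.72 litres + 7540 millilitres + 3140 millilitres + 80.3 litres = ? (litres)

In litres:
  8.72 litres → 8.72
  7540 millilitres = 7540 × 10⁻³ litres = 7.54
  3140 millilitres = 3140 × 10⁻³ litres = 3.14
  80.3 litres → 80.3
Sum: 8.72 + 7.54 + 3.14 + 80.3 = 99.7

99.7 litres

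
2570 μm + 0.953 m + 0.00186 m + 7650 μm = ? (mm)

In mm:
  2570 μm = 2570 × 10^-3 mm = 2.57
  0.953 m = 0.953 × 10^3 mm = 953
  0.00186 m = 0.00186 × 10^3 mm = 1.86
  7650 μm = 7650 × 10^-3 mm = 7.65
Sum: 2.57 + 953 + 1.86 + 7.65 = 965.08

965.08 mm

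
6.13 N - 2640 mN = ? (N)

3.49 N

In N:
  6.13 N → 6.13
  2640 mN = 2640 × 10⁻³ N = 2.64
Difference: 6.13 - 2.64 = 3.49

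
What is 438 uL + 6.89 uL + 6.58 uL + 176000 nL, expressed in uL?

In uL:
  438 uL → 438
  6.89 uL → 6.89
  6.58 uL → 6.58
  176000 nL = 176000e-3 uL = 176
Sum: 438 + 6.89 + 6.58 + 176 = 627.47

627.47 uL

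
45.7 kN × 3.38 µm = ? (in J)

0.154466 J

45.7 × 10³ × 3.38 × 10⁻⁶ = 154.466 × 10⁻³ J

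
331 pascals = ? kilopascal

0.331 kilopascals

(no prefix) = 1e0, kilo = 1e3; factor is 1e-3.
331 × 1e-3 = 0.331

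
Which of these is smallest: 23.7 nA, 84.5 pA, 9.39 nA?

23.7 nA = 0.0000000237 A
84.5 pA = 0.0000000000845 A
9.39 nA = 0.00000000939 A

84.5 pA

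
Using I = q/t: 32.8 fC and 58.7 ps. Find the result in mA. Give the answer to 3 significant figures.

(32.8 × 10⁻¹⁵) / (58.7 × 10⁻¹²) = 0.55877 × 10⁻³ A

0.559 mA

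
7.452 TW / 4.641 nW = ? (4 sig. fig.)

1606000000000000000000

(7.452 × 10^12) / (4.641 × 10^-9) = 1.6057 × 10^21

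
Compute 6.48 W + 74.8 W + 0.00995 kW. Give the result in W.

91.23 W

In W:
  6.48 W → 6.48
  74.8 W → 74.8
  0.00995 kW = 0.00995 × 10³ W = 9.95
Sum: 6.48 + 74.8 + 9.95 = 91.23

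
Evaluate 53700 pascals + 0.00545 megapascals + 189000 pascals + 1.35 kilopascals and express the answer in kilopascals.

In kilopascals:
  53700 pascals = 53700e-3 kilopascals = 53.7
  0.00545 megapascals = 0.00545e3 kilopascals = 5.45
  189000 pascals = 189000e-3 kilopascals = 189
  1.35 kilopascals → 1.35
Sum: 53.7 + 5.45 + 189 + 1.35 = 249.5

249.5 kilopascals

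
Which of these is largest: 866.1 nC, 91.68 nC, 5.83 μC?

5.83 μC

866.1 nC = 0.0000008661 C
91.68 nC = 0.00000009168 C
5.83 μC = 0.00000583 C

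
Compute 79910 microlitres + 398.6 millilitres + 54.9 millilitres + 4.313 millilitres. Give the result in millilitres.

537.723 millilitres

In millilitres:
  79910 microlitres = 79910e-3 millilitres = 79.91
  398.6 millilitres → 398.6
  54.9 millilitres → 54.9
  4.313 millilitres → 4.313
Sum: 79.91 + 398.6 + 54.9 + 4.313 = 537.723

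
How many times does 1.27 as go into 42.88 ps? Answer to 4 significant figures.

33760000

(42.88 × 10^-12) / (1.27 × 10^-18) = 33.764 × 10^6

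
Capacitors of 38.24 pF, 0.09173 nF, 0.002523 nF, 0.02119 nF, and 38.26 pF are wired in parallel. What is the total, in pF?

191.943 pF

In pF:
  38.24 pF → 38.24
  0.09173 nF = 0.09173 × 10³ pF = 91.73
  0.002523 nF = 0.002523 × 10³ pF = 2.523
  0.02119 nF = 0.02119 × 10³ pF = 21.19
  38.26 pF → 38.26
Sum: 38.24 + 91.73 + 2.523 + 21.19 + 38.26 = 191.943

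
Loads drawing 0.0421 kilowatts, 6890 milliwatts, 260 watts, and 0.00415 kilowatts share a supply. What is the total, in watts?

313.14 watts

In watts:
  0.0421 kilowatts = 0.0421 × 10³ watts = 42.1
  6890 milliwatts = 6890 × 10⁻³ watts = 6.89
  260 watts → 260
  0.00415 kilowatts = 0.00415 × 10³ watts = 4.15
Sum: 42.1 + 6.89 + 260 + 4.15 = 313.14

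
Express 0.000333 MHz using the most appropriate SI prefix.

= 333 Hz; mantissa already in [1, 1000).

333 Hz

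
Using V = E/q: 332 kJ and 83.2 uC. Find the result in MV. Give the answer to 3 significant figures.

(332e3) / (83.2e-6) = 3.9904e9 V

3990 MV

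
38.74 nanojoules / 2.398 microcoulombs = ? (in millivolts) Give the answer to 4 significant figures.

16.16 millivolts

(38.74 × 10^-9) / (2.398 × 10^-6) = 16.1551 × 10^-3 V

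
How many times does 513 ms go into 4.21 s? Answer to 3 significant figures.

8.21

(4.21) / (513e-3) = 0.008207e3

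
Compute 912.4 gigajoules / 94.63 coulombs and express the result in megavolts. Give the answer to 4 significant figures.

9642 megavolts

(912.4 × 10⁹) / (94.63) = 9.64176 × 10⁹ V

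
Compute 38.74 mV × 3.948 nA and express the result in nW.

0.15294552 nW

38.74 × 10^-3 × 3.948 × 10^-9 = 152.94552 × 10^-12 W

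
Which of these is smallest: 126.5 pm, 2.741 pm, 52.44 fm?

126.5 pm = 0.0000000001265 m
2.741 pm = 0.000000000002741 m
52.44 fm = 0.00000000000005244 m

52.44 fm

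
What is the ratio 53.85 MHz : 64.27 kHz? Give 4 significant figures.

(53.85 × 10⁶) / (64.27 × 10³) = 0.83787 × 10³

837.9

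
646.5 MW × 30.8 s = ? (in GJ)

19.9122 GJ

646.5e6 × 30.8 = 19912.2e6 J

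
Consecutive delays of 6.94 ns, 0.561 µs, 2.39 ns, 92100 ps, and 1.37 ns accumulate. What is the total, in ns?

663.8 ns

In ns:
  6.94 ns → 6.94
  0.561 µs = 0.561 × 10^3 ns = 561
  2.39 ns → 2.39
  92100 ps = 92100 × 10^-3 ns = 92.1
  1.37 ns → 1.37
Sum: 6.94 + 561 + 2.39 + 92.1 + 1.37 = 663.8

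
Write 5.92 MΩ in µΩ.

mega = 10^6, micro = 10^-6; factor is 10^12.
5.92 × 10^12 = 5920000000000

5920000000000 µΩ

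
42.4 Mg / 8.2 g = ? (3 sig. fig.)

5170000

(42.4 × 10^6) / (8.2) = 5.171 × 10^6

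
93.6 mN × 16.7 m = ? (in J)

93.6 × 10^-3 × 16.7 = 1563.12 × 10^-3 J

1.56312 J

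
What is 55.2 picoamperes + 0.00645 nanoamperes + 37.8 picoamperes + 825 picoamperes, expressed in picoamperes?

In picoamperes:
  55.2 picoamperes → 55.2
  0.00645 nanoamperes = 0.00645e3 picoamperes = 6.45
  37.8 picoamperes → 37.8
  825 picoamperes → 825
Sum: 55.2 + 6.45 + 37.8 + 825 = 924.45

924.45 picoamperes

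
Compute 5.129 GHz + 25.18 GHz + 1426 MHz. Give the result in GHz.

In GHz:
  5.129 GHz → 5.129
  25.18 GHz → 25.18
  1426 MHz = 1426 × 10^-3 GHz = 1.426
Sum: 5.129 + 25.18 + 1.426 = 31.735

31.735 GHz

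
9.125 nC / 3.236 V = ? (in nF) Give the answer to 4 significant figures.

2.820 nF

(9.125 × 10^-9) / (3.236) = 2.81984 × 10^-9 F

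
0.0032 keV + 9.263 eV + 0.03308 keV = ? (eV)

45.543 eV

In eV:
  0.0032 keV = 0.0032e3 eV = 3.2
  9.263 eV → 9.263
  0.03308 keV = 0.03308e3 eV = 33.08
Sum: 3.2 + 9.263 + 33.08 = 45.543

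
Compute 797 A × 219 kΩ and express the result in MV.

797 × 219 × 10³ = 174543 × 10³ V

174.543 MV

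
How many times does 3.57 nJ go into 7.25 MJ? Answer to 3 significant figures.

(7.25 × 10^6) / (3.57 × 10^-9) = 2.031 × 10^15

2030000000000000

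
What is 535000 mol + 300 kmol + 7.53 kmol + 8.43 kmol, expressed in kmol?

In kmol:
  535000 mol = 535000 × 10^-3 kmol = 535
  300 kmol → 300
  7.53 kmol → 7.53
  8.43 kmol → 8.43
Sum: 535 + 300 + 7.53 + 8.43 = 850.96

850.96 kmol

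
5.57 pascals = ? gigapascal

(no prefix) = 10^0, giga = 10^9; factor is 10^-9.
5.57 × 10^-9 = 0.00000000557

0.00000000557 gigapascals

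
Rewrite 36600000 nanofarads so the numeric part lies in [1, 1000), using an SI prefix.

= 36.6e-3 farads; 1e-3 is milli.

36.6 millifarads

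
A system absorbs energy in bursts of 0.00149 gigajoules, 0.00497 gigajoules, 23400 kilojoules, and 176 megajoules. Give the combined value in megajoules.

205.86 megajoules

In megajoules:
  0.00149 gigajoules = 0.00149 × 10^3 megajoules = 1.49
  0.00497 gigajoules = 0.00497 × 10^3 megajoules = 4.97
  23400 kilojoules = 23400 × 10^-3 megajoules = 23.4
  176 megajoules → 176
Sum: 1.49 + 4.97 + 23.4 + 176 = 205.86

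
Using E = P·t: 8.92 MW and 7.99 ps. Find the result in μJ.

71.2708 μJ

8.92 × 10^6 × 7.99 × 10^-12 = 71.2708 × 10^-6 J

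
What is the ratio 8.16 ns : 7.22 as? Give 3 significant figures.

(8.16 × 10⁻⁹) / (7.22 × 10⁻¹⁸) = 1.13 × 10⁹

1130000000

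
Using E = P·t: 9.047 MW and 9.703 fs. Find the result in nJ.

9.047 × 10^6 × 9.703 × 10^-15 = 87.783041 × 10^-9 J

87.783041 nJ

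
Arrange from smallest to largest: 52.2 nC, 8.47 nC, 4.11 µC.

8.47 nC < 52.2 nC < 4.11 µC

52.2 nC = 0.0000000522 C
8.47 nC = 0.00000000847 C
4.11 µC = 0.00000411 C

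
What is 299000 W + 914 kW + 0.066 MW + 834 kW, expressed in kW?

2113 kW

In kW:
  299000 W = 299000e-3 kW = 299
  914 kW → 914
  0.066 MW = 0.066e3 kW = 66
  834 kW → 834
Sum: 299 + 914 + 66 + 834 = 2113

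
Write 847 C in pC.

847000000000000 pC

(no prefix) = 1e0, pico = 1e-12; factor is 1e12.
847 × 1e12 = 847000000000000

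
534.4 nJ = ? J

0.0000005344 J

nano = 10⁻⁹, (no prefix) = 10⁰; factor is 10⁻⁹.
534.4 × 10⁻⁹ = 0.0000005344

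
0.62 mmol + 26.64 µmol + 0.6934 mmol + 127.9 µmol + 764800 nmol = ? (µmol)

In µmol:
  0.62 mmol = 0.62 × 10^3 µmol = 620
  26.64 µmol → 26.64
  0.6934 mmol = 0.6934 × 10^3 µmol = 693.4
  127.9 µmol → 127.9
  764800 nmol = 764800 × 10^-3 µmol = 764.8
Sum: 620 + 26.64 + 693.4 + 127.9 + 764.8 = 2232.74

2232.74 µmol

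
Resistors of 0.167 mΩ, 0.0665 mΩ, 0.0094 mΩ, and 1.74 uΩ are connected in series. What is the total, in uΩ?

In uΩ:
  0.167 mΩ = 0.167 × 10^3 uΩ = 167
  0.0665 mΩ = 0.0665 × 10^3 uΩ = 66.5
  0.0094 mΩ = 0.0094 × 10^3 uΩ = 9.4
  1.74 uΩ → 1.74
Sum: 167 + 66.5 + 9.4 + 1.74 = 244.64

244.64 uΩ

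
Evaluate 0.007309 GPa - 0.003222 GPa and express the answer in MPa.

In MPa:
  0.007309 GPa = 0.007309 × 10^3 MPa = 7.309
  0.003222 GPa = 0.003222 × 10^3 MPa = 3.222
Difference: 7.309 - 3.222 = 4.087

4.087 MPa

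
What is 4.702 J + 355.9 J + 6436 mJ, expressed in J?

In J:
  4.702 J → 4.702
  355.9 J → 355.9
  6436 mJ = 6436e-3 J = 6.436
Sum: 4.702 + 355.9 + 6.436 = 367.038

367.038 J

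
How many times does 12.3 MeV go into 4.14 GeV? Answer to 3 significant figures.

337

(4.14 × 10^9) / (12.3 × 10^6) = 0.3366 × 10^3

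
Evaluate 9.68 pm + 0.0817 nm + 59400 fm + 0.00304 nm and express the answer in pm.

153.82 pm

In pm:
  9.68 pm → 9.68
  0.0817 nm = 0.0817 × 10³ pm = 81.7
  59400 fm = 59400 × 10⁻³ pm = 59.4
  0.00304 nm = 0.00304 × 10³ pm = 3.04
Sum: 9.68 + 81.7 + 59.4 + 3.04 = 153.82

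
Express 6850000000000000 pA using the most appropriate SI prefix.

6.85 kA

= 6.85 × 10³ A; 10³ is kilo.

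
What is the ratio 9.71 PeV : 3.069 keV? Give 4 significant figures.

3164000000000

(9.71 × 10¹⁵) / (3.069 × 10³) = 3.1639 × 10¹²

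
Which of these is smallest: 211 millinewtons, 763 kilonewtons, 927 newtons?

211 millinewtons

211 millinewtons = 0.211 newtons
763 kilonewtons = 763000 newtons
927 newtons = 927 newtons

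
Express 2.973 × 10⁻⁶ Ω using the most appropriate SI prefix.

2.973 μΩ

= 2.973 × 10⁻⁶ Ω; 10⁻⁶ is micro.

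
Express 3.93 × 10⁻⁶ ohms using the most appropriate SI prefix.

3.93 microohms

= 3.93 × 10⁻⁶ ohms; 10⁻⁶ is micro.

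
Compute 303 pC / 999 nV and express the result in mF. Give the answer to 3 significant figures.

(303e-12) / (999e-9) = 0.3033e-3 F

0.303 mF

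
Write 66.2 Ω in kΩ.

0.0662 kΩ

(no prefix) = 10⁰, kilo = 10³; factor is 10⁻³.
66.2 × 10⁻³ = 0.0662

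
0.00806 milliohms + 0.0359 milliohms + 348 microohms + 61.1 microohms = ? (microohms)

453.06 microohms

In microohms:
  0.00806 milliohms = 0.00806e3 microohms = 8.06
  0.0359 milliohms = 0.0359e3 microohms = 35.9
  348 microohms → 348
  61.1 microohms → 61.1
Sum: 8.06 + 35.9 + 348 + 61.1 = 453.06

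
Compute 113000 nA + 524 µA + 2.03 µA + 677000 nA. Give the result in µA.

In µA:
  113000 nA = 113000e-3 µA = 113
  524 µA → 524
  2.03 µA → 2.03
  677000 nA = 677000e-3 µA = 677
Sum: 113 + 524 + 2.03 + 677 = 1316.03

1316.03 µA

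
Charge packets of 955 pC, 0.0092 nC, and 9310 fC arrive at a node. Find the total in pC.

In pC:
  955 pC → 955
  0.0092 nC = 0.0092e3 pC = 9.2
  9310 fC = 9310e-3 pC = 9.31
Sum: 955 + 9.2 + 9.31 = 973.51

973.51 pC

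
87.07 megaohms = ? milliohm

87070000000 milliohms

mega = 10^6, milli = 10^-3; factor is 10^9.
87.07 × 10^9 = 87070000000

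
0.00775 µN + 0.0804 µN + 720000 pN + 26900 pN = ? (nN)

835.05 nN

In nN:
  0.00775 µN = 0.00775e3 nN = 7.75
  0.0804 µN = 0.0804e3 nN = 80.4
  720000 pN = 720000e-3 nN = 720
  26900 pN = 26900e-3 nN = 26.9
Sum: 7.75 + 80.4 + 720 + 26.9 = 835.05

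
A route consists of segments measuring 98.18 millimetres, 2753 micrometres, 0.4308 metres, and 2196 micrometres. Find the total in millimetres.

533.929 millimetres

In millimetres:
  98.18 millimetres → 98.18
  2753 micrometres = 2753 × 10^-3 millimetres = 2.753
  0.4308 metres = 0.4308 × 10^3 millimetres = 430.8
  2196 micrometres = 2196 × 10^-3 millimetres = 2.196
Sum: 98.18 + 2.753 + 430.8 + 2.196 = 533.929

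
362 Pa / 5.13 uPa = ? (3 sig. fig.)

70600000

(362) / (5.13 × 10⁻⁶) = 70.57 × 10⁶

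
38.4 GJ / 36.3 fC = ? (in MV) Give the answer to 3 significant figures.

1060000000000000000 MV

(38.4 × 10⁹) / (36.3 × 10⁻¹⁵) = 1.0579 × 10²⁴ V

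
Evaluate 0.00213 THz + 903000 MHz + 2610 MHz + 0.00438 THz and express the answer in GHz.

912.12 GHz

In GHz:
  0.00213 THz = 0.00213e3 GHz = 2.13
  903000 MHz = 903000e-3 GHz = 903
  2610 MHz = 2610e-3 GHz = 2.61
  0.00438 THz = 0.00438e3 GHz = 4.38
Sum: 2.13 + 903 + 2.61 + 4.38 = 912.12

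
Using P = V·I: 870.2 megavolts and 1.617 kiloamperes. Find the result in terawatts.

870.2 × 10⁶ × 1.617 × 10³ = 1407.1134 × 10⁹ W

1.4071134 terawatts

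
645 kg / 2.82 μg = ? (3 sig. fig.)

229000000000

(645 × 10^3) / (2.82 × 10^-6) = 228.7 × 10^9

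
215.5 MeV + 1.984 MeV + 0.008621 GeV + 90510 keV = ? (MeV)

In MeV:
  215.5 MeV → 215.5
  1.984 MeV → 1.984
  0.008621 GeV = 0.008621 × 10³ MeV = 8.621
  90510 keV = 90510 × 10⁻³ MeV = 90.51
Sum: 215.5 + 1.984 + 8.621 + 90.51 = 316.615

316.615 MeV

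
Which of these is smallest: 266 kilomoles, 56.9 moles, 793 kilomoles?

56.9 moles

266 kilomoles = 266000 moles
56.9 moles = 56.9 moles
793 kilomoles = 793000 moles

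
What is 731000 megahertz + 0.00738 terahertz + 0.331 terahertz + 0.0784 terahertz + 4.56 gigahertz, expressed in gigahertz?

1152.34 gigahertz

In gigahertz:
  731000 megahertz = 731000 × 10⁻³ gigahertz = 731
  0.00738 terahertz = 0.00738 × 10³ gigahertz = 7.38
  0.331 terahertz = 0.331 × 10³ gigahertz = 331
  0.0784 terahertz = 0.0784 × 10³ gigahertz = 78.4
  4.56 gigahertz → 4.56
Sum: 731 + 7.38 + 331 + 78.4 + 4.56 = 1152.34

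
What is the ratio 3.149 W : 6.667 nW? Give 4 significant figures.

472300000

(3.149) / (6.667e-9) = 0.47233e9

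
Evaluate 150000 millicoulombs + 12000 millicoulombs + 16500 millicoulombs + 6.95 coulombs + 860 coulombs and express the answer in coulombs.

1045.45 coulombs

In coulombs:
  150000 millicoulombs = 150000 × 10⁻³ coulombs = 150
  12000 millicoulombs = 12000 × 10⁻³ coulombs = 12
  16500 millicoulombs = 16500 × 10⁻³ coulombs = 16.5
  6.95 coulombs → 6.95
  860 coulombs → 860
Sum: 150 + 12 + 16.5 + 6.95 + 860 = 1045.45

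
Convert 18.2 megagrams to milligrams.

mega = 1e6, milli = 1e-3; factor is 1e9.
18.2 × 1e9 = 18200000000

18200000000 milligrams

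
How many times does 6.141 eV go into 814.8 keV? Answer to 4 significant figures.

(814.8e3) / (6.141) = 132.68e3

132700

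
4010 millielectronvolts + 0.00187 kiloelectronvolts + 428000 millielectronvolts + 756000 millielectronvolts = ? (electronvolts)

1189.88 electronvolts

In electronvolts:
  4010 millielectronvolts = 4010e-3 electronvolts = 4.01
  0.00187 kiloelectronvolts = 0.00187e3 electronvolts = 1.87
  428000 millielectronvolts = 428000e-3 electronvolts = 428
  756000 millielectronvolts = 756000e-3 electronvolts = 756
Sum: 4.01 + 1.87 + 428 + 756 = 1189.88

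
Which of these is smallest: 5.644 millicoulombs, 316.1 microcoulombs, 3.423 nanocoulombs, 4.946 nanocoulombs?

5.644 millicoulombs = 0.005644 coulombs
316.1 microcoulombs = 0.0003161 coulombs
3.423 nanocoulombs = 0.000000003423 coulombs
4.946 nanocoulombs = 0.000000004946 coulombs

3.423 nanocoulombs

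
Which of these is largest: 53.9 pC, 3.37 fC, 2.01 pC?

53.9 pC = 0.0000000000539 C
3.37 fC = 0.00000000000000337 C
2.01 pC = 0.00000000000201 C

53.9 pC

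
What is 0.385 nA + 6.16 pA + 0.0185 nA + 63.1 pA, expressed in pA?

In pA:
  0.385 nA = 0.385 × 10^3 pA = 385
  6.16 pA → 6.16
  0.0185 nA = 0.0185 × 10^3 pA = 18.5
  63.1 pA → 63.1
Sum: 385 + 6.16 + 18.5 + 63.1 = 472.76

472.76 pA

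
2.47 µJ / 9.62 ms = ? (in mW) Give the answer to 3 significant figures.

(2.47 × 10^-6) / (9.62 × 10^-3) = 0.25676 × 10^-3 W

0.257 mW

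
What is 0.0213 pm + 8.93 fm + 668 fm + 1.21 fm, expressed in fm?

699.44 fm

In fm:
  0.0213 pm = 0.0213 × 10^3 fm = 21.3
  8.93 fm → 8.93
  668 fm → 668
  1.21 fm → 1.21
Sum: 21.3 + 8.93 + 668 + 1.21 = 699.44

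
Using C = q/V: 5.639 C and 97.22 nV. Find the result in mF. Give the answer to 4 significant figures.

58000000000 mF

(5.639) / (97.22 × 10⁻⁹) = 0.0580025 × 10⁹ F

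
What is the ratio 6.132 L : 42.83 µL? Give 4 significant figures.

143200

(6.132) / (42.83 × 10⁻⁶) = 0.14317 × 10⁶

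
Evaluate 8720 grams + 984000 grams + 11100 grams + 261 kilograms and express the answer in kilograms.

In kilograms:
  8720 grams = 8720e-3 kilograms = 8.72
  984000 grams = 984000e-3 kilograms = 984
  11100 grams = 11100e-3 kilograms = 11.1
  261 kilograms → 261
Sum: 8.72 + 984 + 11.1 + 261 = 1264.82

1264.82 kilograms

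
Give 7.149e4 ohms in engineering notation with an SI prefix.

= 71.49e3 ohms; 1e3 is kilo.

71.49 kiloohms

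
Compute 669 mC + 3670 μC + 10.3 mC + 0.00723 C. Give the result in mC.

690.2 mC

In mC:
  669 mC → 669
  3670 μC = 3670 × 10⁻³ mC = 3.67
  10.3 mC → 10.3
  0.00723 C = 0.00723 × 10³ mC = 7.23
Sum: 669 + 3.67 + 10.3 + 7.23 = 690.2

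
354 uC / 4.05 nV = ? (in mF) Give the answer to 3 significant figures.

87400000 mF

(354 × 10⁻⁶) / (4.05 × 10⁻⁹) = 87.407 × 10³ F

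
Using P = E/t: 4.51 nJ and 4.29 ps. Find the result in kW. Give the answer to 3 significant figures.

1.05 kW

(4.51e-9) / (4.29e-12) = 1.0513e3 W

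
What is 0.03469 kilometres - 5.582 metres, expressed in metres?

In metres:
  0.03469 kilometres = 0.03469 × 10³ metres = 34.69
  5.582 metres → 5.582
Difference: 34.69 - 5.582 = 29.108

29.108 metres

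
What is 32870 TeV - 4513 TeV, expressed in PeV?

28.357 PeV

In PeV:
  32870 TeV = 32870 × 10⁻³ PeV = 32.87
  4513 TeV = 4513 × 10⁻³ PeV = 4.513
Difference: 32.87 - 4.513 = 28.357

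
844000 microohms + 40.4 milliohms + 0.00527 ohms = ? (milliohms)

889.67 milliohms

In milliohms:
  844000 microohms = 844000 × 10⁻³ milliohms = 844
  40.4 milliohms → 40.4
  0.00527 ohms = 0.00527 × 10³ milliohms = 5.27
Sum: 844 + 40.4 + 5.27 = 889.67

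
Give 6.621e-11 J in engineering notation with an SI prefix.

= 66.21e-12 J; 1e-12 is pico.

66.21 pJ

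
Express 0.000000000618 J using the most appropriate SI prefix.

= 618 × 10^-12 J; 10^-12 is pico.

618 pJ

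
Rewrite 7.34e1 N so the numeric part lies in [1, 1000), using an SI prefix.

73.4 N

= 73.4 N; mantissa already in [1, 1000).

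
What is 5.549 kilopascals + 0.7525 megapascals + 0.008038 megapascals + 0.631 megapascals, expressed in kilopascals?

1397.087 kilopascals

In kilopascals:
  5.549 kilopascals → 5.549
  0.7525 megapascals = 0.7525e3 kilopascals = 752.5
  0.008038 megapascals = 0.008038e3 kilopascals = 8.038
  0.631 megapascals = 0.631e3 kilopascals = 631
Sum: 5.549 + 752.5 + 8.038 + 631 = 1397.087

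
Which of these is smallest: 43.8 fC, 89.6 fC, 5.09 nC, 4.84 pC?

43.8 fC = 0.0000000000000438 C
89.6 fC = 0.0000000000000896 C
5.09 nC = 0.00000000509 C
4.84 pC = 0.00000000000484 C

43.8 fC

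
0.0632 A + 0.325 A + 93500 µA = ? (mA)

In mA:
  0.0632 A = 0.0632 × 10^3 mA = 63.2
  0.325 A = 0.325 × 10^3 mA = 325
  93500 µA = 93500 × 10^-3 mA = 93.5
Sum: 63.2 + 325 + 93.5 = 481.7

481.7 mA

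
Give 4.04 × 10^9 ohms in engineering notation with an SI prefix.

4.04 gigaohms

= 4.04 × 10^9 ohms; 10^9 is giga.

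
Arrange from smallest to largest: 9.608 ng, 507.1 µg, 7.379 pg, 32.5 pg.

9.608 ng = 0.000000009608 g
507.1 µg = 0.0005071 g
7.379 pg = 0.000000000007379 g
32.5 pg = 0.0000000000325 g

7.379 pg < 32.5 pg < 9.608 ng < 507.1 µg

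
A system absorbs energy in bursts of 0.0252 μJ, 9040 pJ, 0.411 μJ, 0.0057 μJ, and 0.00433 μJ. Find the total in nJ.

455.27 nJ

In nJ:
  0.0252 μJ = 0.0252e3 nJ = 25.2
  9040 pJ = 9040e-3 nJ = 9.04
  0.411 μJ = 0.411e3 nJ = 411
  0.0057 μJ = 0.0057e3 nJ = 5.7
  0.00433 μJ = 0.00433e3 nJ = 4.33
Sum: 25.2 + 9.04 + 411 + 5.7 + 4.33 = 455.27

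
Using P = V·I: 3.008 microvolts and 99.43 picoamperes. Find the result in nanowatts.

3.008 × 10^-6 × 99.43 × 10^-12 = 299.08544 × 10^-18 W

0.00000029908544 nanowatts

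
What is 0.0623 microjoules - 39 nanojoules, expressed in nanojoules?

In nanojoules:
  0.0623 microjoules = 0.0623e3 nanojoules = 62.3
  39 nanojoules → 39
Difference: 62.3 - 39 = 23.3

23.3 nanojoules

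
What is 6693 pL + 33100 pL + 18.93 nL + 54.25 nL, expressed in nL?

112.973 nL

In nL:
  6693 pL = 6693 × 10^-3 nL = 6.693
  33100 pL = 33100 × 10^-3 nL = 33.1
  18.93 nL → 18.93
  54.25 nL → 54.25
Sum: 6.693 + 33.1 + 18.93 + 54.25 = 112.973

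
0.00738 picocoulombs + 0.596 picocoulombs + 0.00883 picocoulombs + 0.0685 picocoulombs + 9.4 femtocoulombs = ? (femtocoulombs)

In femtocoulombs:
  0.00738 picocoulombs = 0.00738e3 femtocoulombs = 7.38
  0.596 picocoulombs = 0.596e3 femtocoulombs = 596
  0.00883 picocoulombs = 0.00883e3 femtocoulombs = 8.83
  0.0685 picocoulombs = 0.0685e3 femtocoulombs = 68.5
  9.4 femtocoulombs → 9.4
Sum: 7.38 + 596 + 8.83 + 68.5 + 9.4 = 690.11

690.11 femtocoulombs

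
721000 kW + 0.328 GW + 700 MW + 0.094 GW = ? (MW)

1843 MW

In MW:
  721000 kW = 721000 × 10⁻³ MW = 721
  0.328 GW = 0.328 × 10³ MW = 328
  700 MW → 700
  0.094 GW = 0.094 × 10³ MW = 94
Sum: 721 + 328 + 700 + 94 = 1843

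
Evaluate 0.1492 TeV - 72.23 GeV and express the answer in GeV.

In GeV:
  0.1492 TeV = 0.1492 × 10^3 GeV = 149.2
  72.23 GeV → 72.23
Difference: 149.2 - 72.23 = 76.97

76.97 GeV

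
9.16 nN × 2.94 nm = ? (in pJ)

0.0000269304 pJ

9.16 × 10⁻⁹ × 2.94 × 10⁻⁹ = 26.9304 × 10⁻¹⁸ J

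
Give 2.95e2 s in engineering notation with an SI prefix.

295 s

= 295 s; mantissa already in [1, 1000).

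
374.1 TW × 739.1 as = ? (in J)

374.1 × 10^12 × 739.1 × 10^-18 = 276497.31 × 10^-6 J

0.27649731 J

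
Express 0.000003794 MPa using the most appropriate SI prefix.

3.794 Pa

= 3.794 Pa; mantissa already in [1, 1000).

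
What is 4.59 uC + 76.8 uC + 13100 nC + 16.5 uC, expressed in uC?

In uC:
  4.59 uC → 4.59
  76.8 uC → 76.8
  13100 nC = 13100 × 10⁻³ uC = 13.1
  16.5 uC → 16.5
Sum: 4.59 + 76.8 + 13.1 + 16.5 = 110.99

110.99 uC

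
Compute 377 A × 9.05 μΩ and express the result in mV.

377 × 9.05 × 10⁻⁶ = 3411.85 × 10⁻⁶ V

3.41185 mV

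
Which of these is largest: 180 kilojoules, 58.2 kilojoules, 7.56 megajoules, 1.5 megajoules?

180 kilojoules = 180000 joules
58.2 kilojoules = 58200 joules
7.56 megajoules = 7560000 joules
1.5 megajoules = 1500000 joules

7.56 megajoules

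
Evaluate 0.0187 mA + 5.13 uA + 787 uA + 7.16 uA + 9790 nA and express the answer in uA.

827.78 uA

In uA:
  0.0187 mA = 0.0187e3 uA = 18.7
  5.13 uA → 5.13
  787 uA → 787
  7.16 uA → 7.16
  9790 nA = 9790e-3 uA = 9.79
Sum: 18.7 + 5.13 + 787 + 7.16 + 9.79 = 827.78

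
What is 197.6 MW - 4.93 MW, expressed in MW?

In MW:
  197.6 MW → 197.6
  4.93 MW → 4.93
Difference: 197.6 - 4.93 = 192.67

192.67 MW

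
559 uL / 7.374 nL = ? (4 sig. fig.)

75810

(559 × 10^-6) / (7.374 × 10^-9) = 75.807 × 10^3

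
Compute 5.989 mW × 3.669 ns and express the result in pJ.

21.973641 pJ

5.989 × 10^-3 × 3.669 × 10^-9 = 21.973641 × 10^-12 J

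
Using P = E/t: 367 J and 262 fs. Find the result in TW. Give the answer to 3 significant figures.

1400 TW

(367) / (262 × 10^-15) = 1.4008 × 10^15 W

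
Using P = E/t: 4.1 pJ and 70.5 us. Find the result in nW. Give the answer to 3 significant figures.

(4.1 × 10^-12) / (70.5 × 10^-6) = 0.058156 × 10^-6 W

58.2 nW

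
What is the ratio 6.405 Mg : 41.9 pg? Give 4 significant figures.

152900000000000000

(6.405 × 10⁶) / (41.9 × 10⁻¹²) = 0.15286 × 10¹⁸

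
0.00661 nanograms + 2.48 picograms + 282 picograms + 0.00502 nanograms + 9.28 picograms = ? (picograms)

305.39 picograms

In picograms:
  0.00661 nanograms = 0.00661e3 picograms = 6.61
  2.48 picograms → 2.48
  282 picograms → 282
  0.00502 nanograms = 0.00502e3 picograms = 5.02
  9.28 picograms → 9.28
Sum: 6.61 + 2.48 + 282 + 5.02 + 9.28 = 305.39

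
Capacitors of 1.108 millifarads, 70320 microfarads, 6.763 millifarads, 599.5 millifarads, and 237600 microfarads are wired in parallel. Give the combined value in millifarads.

In millifarads:
  1.108 millifarads → 1.108
  70320 microfarads = 70320 × 10^-3 millifarads = 70.32
  6.763 millifarads → 6.763
  599.5 millifarads → 599.5
  237600 microfarads = 237600 × 10^-3 millifarads = 237.6
Sum: 1.108 + 70.32 + 6.763 + 599.5 + 237.6 = 915.291

915.291 millifarads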